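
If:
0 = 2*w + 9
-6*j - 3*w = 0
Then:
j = 9/4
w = -9/2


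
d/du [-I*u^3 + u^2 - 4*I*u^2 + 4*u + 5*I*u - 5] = -3*I*u^2 + u*(2 - 8*I) + 4 + 5*I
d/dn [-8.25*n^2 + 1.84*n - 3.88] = 1.84 - 16.5*n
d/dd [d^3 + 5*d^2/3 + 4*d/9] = 3*d^2 + 10*d/3 + 4/9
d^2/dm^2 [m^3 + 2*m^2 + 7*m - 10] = 6*m + 4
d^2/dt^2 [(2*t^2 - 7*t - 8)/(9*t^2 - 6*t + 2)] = 2*(-459*t^3 - 2052*t^2 + 1674*t - 220)/(729*t^6 - 1458*t^5 + 1458*t^4 - 864*t^3 + 324*t^2 - 72*t + 8)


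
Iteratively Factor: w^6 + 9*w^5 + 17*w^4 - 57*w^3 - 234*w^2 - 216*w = (w + 3)*(w^5 + 6*w^4 - w^3 - 54*w^2 - 72*w) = (w + 3)*(w + 4)*(w^4 + 2*w^3 - 9*w^2 - 18*w) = (w + 3)^2*(w + 4)*(w^3 - w^2 - 6*w) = (w - 3)*(w + 3)^2*(w + 4)*(w^2 + 2*w) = (w - 3)*(w + 2)*(w + 3)^2*(w + 4)*(w)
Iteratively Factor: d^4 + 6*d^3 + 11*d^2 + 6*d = (d + 3)*(d^3 + 3*d^2 + 2*d) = (d + 2)*(d + 3)*(d^2 + d) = d*(d + 2)*(d + 3)*(d + 1)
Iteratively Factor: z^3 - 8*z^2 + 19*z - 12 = (z - 3)*(z^2 - 5*z + 4) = (z - 4)*(z - 3)*(z - 1)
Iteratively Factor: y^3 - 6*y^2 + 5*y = (y - 1)*(y^2 - 5*y) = y*(y - 1)*(y - 5)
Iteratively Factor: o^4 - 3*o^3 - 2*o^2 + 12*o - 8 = (o - 2)*(o^3 - o^2 - 4*o + 4) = (o - 2)*(o - 1)*(o^2 - 4) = (o - 2)*(o - 1)*(o + 2)*(o - 2)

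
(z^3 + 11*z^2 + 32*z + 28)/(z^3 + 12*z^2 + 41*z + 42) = (z + 2)/(z + 3)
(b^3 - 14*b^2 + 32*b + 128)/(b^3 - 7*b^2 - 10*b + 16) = (b - 8)/(b - 1)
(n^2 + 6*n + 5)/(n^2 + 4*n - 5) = (n + 1)/(n - 1)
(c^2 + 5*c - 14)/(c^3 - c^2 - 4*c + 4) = (c + 7)/(c^2 + c - 2)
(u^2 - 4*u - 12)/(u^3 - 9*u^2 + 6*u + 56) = (u - 6)/(u^2 - 11*u + 28)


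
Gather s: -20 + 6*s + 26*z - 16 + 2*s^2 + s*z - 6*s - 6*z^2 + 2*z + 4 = 2*s^2 + s*z - 6*z^2 + 28*z - 32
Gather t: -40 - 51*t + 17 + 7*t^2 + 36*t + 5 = 7*t^2 - 15*t - 18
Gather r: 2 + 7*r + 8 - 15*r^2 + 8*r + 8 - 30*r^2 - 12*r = -45*r^2 + 3*r + 18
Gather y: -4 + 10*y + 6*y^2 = 6*y^2 + 10*y - 4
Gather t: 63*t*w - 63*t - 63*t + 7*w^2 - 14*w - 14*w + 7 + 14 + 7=t*(63*w - 126) + 7*w^2 - 28*w + 28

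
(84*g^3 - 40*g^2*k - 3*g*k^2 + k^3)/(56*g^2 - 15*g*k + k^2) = (12*g^2 - 4*g*k - k^2)/(8*g - k)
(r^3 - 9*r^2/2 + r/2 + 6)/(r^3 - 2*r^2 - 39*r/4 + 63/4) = 2*(r^2 - 3*r - 4)/(2*r^2 - r - 21)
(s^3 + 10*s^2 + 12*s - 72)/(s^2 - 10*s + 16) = (s^2 + 12*s + 36)/(s - 8)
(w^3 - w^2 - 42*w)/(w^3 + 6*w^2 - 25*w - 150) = w*(w - 7)/(w^2 - 25)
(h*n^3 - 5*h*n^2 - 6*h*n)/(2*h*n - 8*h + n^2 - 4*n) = h*n*(n^2 - 5*n - 6)/(2*h*n - 8*h + n^2 - 4*n)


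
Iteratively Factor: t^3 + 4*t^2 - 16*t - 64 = (t + 4)*(t^2 - 16) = (t + 4)^2*(t - 4)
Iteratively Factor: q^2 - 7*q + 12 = (q - 3)*(q - 4)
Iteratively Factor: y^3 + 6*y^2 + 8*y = (y + 2)*(y^2 + 4*y) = y*(y + 2)*(y + 4)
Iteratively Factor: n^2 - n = (n - 1)*(n)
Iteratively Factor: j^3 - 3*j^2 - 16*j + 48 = (j - 4)*(j^2 + j - 12) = (j - 4)*(j + 4)*(j - 3)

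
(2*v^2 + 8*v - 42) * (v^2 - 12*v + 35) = 2*v^4 - 16*v^3 - 68*v^2 + 784*v - 1470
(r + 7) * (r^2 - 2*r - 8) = r^3 + 5*r^2 - 22*r - 56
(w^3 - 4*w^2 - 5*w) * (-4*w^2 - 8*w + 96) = -4*w^5 + 8*w^4 + 148*w^3 - 344*w^2 - 480*w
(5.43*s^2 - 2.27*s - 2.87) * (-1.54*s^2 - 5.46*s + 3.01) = -8.3622*s^4 - 26.152*s^3 + 33.1583*s^2 + 8.8375*s - 8.6387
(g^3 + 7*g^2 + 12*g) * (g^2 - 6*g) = g^5 + g^4 - 30*g^3 - 72*g^2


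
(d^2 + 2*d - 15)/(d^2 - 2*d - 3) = (d + 5)/(d + 1)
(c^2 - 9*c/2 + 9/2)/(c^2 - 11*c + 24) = (c - 3/2)/(c - 8)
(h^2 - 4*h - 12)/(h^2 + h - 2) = (h - 6)/(h - 1)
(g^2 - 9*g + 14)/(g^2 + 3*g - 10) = (g - 7)/(g + 5)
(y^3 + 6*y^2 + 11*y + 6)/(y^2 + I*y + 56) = (y^3 + 6*y^2 + 11*y + 6)/(y^2 + I*y + 56)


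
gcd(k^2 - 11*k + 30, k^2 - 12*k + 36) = k - 6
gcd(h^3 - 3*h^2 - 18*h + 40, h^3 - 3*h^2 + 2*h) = h - 2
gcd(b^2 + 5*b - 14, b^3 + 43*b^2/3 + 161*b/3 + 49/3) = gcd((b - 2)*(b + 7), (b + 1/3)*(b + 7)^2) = b + 7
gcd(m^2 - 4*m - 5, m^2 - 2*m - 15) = m - 5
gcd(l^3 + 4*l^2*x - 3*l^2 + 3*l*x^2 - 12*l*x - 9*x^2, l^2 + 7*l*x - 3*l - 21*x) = l - 3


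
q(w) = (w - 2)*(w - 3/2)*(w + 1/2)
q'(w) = (w - 2)*(w - 3/2) + (w - 2)*(w + 1/2) + (w - 3/2)*(w + 1/2)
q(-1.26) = -6.84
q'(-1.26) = 13.57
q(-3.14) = -62.96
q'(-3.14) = 49.67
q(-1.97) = -20.25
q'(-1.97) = 24.71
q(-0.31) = 0.79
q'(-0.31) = 3.40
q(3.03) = 5.56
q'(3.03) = 10.61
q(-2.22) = -27.00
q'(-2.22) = 29.36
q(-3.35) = -73.95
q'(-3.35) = 55.02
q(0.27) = 1.64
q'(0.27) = -0.15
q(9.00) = 498.75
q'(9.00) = 190.25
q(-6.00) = -330.00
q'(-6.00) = 145.25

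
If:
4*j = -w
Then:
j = -w/4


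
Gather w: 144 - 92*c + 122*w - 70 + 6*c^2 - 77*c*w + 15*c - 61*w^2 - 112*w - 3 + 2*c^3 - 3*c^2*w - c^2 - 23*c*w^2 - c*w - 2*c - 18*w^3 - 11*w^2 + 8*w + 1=2*c^3 + 5*c^2 - 79*c - 18*w^3 + w^2*(-23*c - 72) + w*(-3*c^2 - 78*c + 18) + 72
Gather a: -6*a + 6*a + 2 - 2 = 0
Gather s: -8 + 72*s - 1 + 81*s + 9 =153*s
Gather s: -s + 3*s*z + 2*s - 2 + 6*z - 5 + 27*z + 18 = s*(3*z + 1) + 33*z + 11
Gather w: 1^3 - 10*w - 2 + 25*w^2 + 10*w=25*w^2 - 1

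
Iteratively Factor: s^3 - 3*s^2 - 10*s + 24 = (s - 4)*(s^2 + s - 6) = (s - 4)*(s + 3)*(s - 2)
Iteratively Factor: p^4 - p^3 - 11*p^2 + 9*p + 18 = (p + 3)*(p^3 - 4*p^2 + p + 6) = (p - 2)*(p + 3)*(p^2 - 2*p - 3) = (p - 2)*(p + 1)*(p + 3)*(p - 3)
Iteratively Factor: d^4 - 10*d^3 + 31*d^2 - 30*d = (d - 5)*(d^3 - 5*d^2 + 6*d) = d*(d - 5)*(d^2 - 5*d + 6) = d*(d - 5)*(d - 2)*(d - 3)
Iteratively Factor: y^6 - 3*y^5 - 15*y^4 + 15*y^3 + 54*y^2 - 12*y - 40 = (y + 1)*(y^5 - 4*y^4 - 11*y^3 + 26*y^2 + 28*y - 40) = (y + 1)*(y + 2)*(y^4 - 6*y^3 + y^2 + 24*y - 20) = (y + 1)*(y + 2)^2*(y^3 - 8*y^2 + 17*y - 10) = (y - 1)*(y + 1)*(y + 2)^2*(y^2 - 7*y + 10) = (y - 5)*(y - 1)*(y + 1)*(y + 2)^2*(y - 2)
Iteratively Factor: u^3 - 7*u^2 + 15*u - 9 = (u - 3)*(u^2 - 4*u + 3) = (u - 3)^2*(u - 1)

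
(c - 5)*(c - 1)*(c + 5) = c^3 - c^2 - 25*c + 25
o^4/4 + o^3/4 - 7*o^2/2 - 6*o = o*(o/4 + 1/2)*(o - 4)*(o + 3)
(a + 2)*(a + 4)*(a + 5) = a^3 + 11*a^2 + 38*a + 40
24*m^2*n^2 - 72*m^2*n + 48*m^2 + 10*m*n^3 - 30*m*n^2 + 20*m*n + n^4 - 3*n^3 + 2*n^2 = (4*m + n)*(6*m + n)*(n - 2)*(n - 1)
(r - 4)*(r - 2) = r^2 - 6*r + 8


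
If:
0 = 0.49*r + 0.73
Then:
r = -1.49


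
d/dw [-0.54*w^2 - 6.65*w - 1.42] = -1.08*w - 6.65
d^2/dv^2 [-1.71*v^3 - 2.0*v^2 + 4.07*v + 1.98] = -10.26*v - 4.0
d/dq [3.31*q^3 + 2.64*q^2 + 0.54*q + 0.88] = 9.93*q^2 + 5.28*q + 0.54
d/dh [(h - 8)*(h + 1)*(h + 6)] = 3*h^2 - 2*h - 50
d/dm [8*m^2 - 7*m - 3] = 16*m - 7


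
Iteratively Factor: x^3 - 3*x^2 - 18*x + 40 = (x + 4)*(x^2 - 7*x + 10) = (x - 2)*(x + 4)*(x - 5)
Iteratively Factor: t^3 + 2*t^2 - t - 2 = (t + 1)*(t^2 + t - 2) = (t - 1)*(t + 1)*(t + 2)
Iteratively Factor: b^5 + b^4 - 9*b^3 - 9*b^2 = (b + 3)*(b^4 - 2*b^3 - 3*b^2) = b*(b + 3)*(b^3 - 2*b^2 - 3*b) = b*(b + 1)*(b + 3)*(b^2 - 3*b) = b^2*(b + 1)*(b + 3)*(b - 3)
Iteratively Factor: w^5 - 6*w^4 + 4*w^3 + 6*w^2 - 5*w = (w - 1)*(w^4 - 5*w^3 - w^2 + 5*w) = w*(w - 1)*(w^3 - 5*w^2 - w + 5) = w*(w - 1)*(w + 1)*(w^2 - 6*w + 5) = w*(w - 5)*(w - 1)*(w + 1)*(w - 1)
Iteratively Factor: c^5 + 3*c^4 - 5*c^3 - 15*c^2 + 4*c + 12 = (c - 1)*(c^4 + 4*c^3 - c^2 - 16*c - 12) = (c - 1)*(c + 1)*(c^3 + 3*c^2 - 4*c - 12) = (c - 1)*(c + 1)*(c + 2)*(c^2 + c - 6) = (c - 2)*(c - 1)*(c + 1)*(c + 2)*(c + 3)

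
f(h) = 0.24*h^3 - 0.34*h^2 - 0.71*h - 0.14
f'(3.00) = 3.73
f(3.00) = 1.15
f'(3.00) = 3.73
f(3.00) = 1.15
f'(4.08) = 8.50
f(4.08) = 7.60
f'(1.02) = -0.65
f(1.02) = -0.96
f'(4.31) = 9.73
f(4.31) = 9.70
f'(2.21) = 1.30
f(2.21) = -0.78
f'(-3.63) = 11.25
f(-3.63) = -13.52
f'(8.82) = 49.30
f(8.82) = 131.82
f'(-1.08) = 0.86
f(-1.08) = -0.07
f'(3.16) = 4.33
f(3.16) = 1.79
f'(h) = 0.72*h^2 - 0.68*h - 0.71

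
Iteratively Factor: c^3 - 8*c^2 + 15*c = (c)*(c^2 - 8*c + 15) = c*(c - 3)*(c - 5)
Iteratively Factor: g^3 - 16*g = (g - 4)*(g^2 + 4*g) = g*(g - 4)*(g + 4)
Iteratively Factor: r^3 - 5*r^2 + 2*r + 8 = (r + 1)*(r^2 - 6*r + 8) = (r - 4)*(r + 1)*(r - 2)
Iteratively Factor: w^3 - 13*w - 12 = (w - 4)*(w^2 + 4*w + 3) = (w - 4)*(w + 1)*(w + 3)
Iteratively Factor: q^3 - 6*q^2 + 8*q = (q)*(q^2 - 6*q + 8) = q*(q - 2)*(q - 4)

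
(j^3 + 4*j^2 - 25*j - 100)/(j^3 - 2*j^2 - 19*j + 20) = (j + 5)/(j - 1)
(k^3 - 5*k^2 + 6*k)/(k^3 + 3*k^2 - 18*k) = (k - 2)/(k + 6)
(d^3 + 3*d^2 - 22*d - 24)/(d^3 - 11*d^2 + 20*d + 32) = (d + 6)/(d - 8)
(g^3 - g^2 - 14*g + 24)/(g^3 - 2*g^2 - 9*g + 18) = (g + 4)/(g + 3)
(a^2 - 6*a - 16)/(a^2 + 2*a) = (a - 8)/a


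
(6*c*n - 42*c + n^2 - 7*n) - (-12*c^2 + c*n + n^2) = 12*c^2 + 5*c*n - 42*c - 7*n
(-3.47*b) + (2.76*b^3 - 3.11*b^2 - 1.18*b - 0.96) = 2.76*b^3 - 3.11*b^2 - 4.65*b - 0.96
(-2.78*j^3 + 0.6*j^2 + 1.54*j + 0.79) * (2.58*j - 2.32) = -7.1724*j^4 + 7.9976*j^3 + 2.5812*j^2 - 1.5346*j - 1.8328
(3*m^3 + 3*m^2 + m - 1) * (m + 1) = 3*m^4 + 6*m^3 + 4*m^2 - 1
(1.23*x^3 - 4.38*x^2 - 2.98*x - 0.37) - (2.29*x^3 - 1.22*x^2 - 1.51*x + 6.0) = -1.06*x^3 - 3.16*x^2 - 1.47*x - 6.37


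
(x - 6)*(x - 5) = x^2 - 11*x + 30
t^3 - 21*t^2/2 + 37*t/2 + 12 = (t - 8)*(t - 3)*(t + 1/2)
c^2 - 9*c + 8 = (c - 8)*(c - 1)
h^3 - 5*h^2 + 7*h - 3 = (h - 3)*(h - 1)^2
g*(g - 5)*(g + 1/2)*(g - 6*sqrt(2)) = g^4 - 6*sqrt(2)*g^3 - 9*g^3/2 - 5*g^2/2 + 27*sqrt(2)*g^2 + 15*sqrt(2)*g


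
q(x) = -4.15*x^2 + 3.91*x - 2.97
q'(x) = 3.91 - 8.3*x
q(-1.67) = -21.07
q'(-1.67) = 17.77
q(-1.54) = -18.83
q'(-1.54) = 16.69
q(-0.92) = -10.08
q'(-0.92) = 11.55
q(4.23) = -60.69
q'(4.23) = -31.20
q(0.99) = -3.17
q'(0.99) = -4.31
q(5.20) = -94.85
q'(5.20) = -39.25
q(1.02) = -3.30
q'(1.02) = -4.56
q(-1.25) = -14.34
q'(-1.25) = 14.28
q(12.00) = -553.65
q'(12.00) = -95.69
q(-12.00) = -647.49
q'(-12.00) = 103.51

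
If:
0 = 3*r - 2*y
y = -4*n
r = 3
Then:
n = -9/8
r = 3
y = 9/2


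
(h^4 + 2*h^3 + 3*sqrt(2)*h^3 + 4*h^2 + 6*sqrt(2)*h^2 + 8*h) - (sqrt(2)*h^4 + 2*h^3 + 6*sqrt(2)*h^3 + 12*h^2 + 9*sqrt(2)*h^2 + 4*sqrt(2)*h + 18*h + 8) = -sqrt(2)*h^4 + h^4 - 3*sqrt(2)*h^3 - 8*h^2 - 3*sqrt(2)*h^2 - 10*h - 4*sqrt(2)*h - 8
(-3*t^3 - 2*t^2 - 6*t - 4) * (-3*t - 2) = 9*t^4 + 12*t^3 + 22*t^2 + 24*t + 8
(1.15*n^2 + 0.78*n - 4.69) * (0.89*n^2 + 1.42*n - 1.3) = 1.0235*n^4 + 2.3272*n^3 - 4.5615*n^2 - 7.6738*n + 6.097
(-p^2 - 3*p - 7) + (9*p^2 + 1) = 8*p^2 - 3*p - 6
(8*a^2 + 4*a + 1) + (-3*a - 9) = 8*a^2 + a - 8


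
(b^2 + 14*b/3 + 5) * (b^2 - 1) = b^4 + 14*b^3/3 + 4*b^2 - 14*b/3 - 5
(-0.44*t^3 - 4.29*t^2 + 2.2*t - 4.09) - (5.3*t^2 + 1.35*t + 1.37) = -0.44*t^3 - 9.59*t^2 + 0.85*t - 5.46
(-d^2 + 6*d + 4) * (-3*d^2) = 3*d^4 - 18*d^3 - 12*d^2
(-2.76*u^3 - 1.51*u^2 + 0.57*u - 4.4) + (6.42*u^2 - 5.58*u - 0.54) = -2.76*u^3 + 4.91*u^2 - 5.01*u - 4.94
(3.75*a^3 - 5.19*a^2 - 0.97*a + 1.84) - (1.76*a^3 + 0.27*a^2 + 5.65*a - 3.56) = 1.99*a^3 - 5.46*a^2 - 6.62*a + 5.4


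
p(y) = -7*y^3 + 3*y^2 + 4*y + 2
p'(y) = -21*y^2 + 6*y + 4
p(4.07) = -403.96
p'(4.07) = -319.44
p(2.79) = -115.51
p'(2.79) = -142.73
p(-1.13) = 11.41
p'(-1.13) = -29.59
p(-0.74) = 3.52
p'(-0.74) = -11.94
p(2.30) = -58.10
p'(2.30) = -93.29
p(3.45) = -235.94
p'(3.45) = -225.25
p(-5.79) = 1438.14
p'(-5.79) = -734.75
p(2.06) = -38.22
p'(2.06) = -72.76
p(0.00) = 2.00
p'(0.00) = 4.00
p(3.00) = -148.00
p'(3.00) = -167.00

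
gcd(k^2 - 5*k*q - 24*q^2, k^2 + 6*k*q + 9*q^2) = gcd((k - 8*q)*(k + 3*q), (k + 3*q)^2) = k + 3*q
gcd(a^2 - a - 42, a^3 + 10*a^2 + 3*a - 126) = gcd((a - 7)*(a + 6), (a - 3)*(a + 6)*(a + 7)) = a + 6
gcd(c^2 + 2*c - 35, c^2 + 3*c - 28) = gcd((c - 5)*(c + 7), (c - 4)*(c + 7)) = c + 7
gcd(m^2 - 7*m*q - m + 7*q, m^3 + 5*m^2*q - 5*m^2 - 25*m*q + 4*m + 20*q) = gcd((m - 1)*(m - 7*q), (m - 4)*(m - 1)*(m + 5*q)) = m - 1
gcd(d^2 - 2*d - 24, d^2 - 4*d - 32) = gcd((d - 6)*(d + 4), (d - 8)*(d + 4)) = d + 4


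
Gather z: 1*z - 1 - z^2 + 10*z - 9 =-z^2 + 11*z - 10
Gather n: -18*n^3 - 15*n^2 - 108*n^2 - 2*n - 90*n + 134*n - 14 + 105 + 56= -18*n^3 - 123*n^2 + 42*n + 147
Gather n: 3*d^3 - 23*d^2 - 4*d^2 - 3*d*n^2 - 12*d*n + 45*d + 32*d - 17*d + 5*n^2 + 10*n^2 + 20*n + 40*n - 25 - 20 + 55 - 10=3*d^3 - 27*d^2 + 60*d + n^2*(15 - 3*d) + n*(60 - 12*d)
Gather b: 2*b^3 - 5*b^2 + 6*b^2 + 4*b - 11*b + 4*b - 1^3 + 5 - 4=2*b^3 + b^2 - 3*b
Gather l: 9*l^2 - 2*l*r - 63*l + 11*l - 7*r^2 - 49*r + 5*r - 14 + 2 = 9*l^2 + l*(-2*r - 52) - 7*r^2 - 44*r - 12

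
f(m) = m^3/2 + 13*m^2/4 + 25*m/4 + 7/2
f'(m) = 3*m^2/2 + 13*m/2 + 25/4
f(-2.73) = 0.49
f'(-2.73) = -0.32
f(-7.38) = -66.59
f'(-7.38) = 39.98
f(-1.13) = -0.13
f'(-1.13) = 0.82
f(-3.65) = -0.33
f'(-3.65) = 2.51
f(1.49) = 21.68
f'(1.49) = 19.27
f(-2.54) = 0.40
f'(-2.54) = -0.58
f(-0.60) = 0.81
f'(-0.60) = 2.89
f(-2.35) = 0.27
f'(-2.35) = -0.74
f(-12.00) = -467.50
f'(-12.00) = 144.25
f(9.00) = 687.50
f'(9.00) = 186.25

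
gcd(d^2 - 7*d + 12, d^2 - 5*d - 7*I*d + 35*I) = 1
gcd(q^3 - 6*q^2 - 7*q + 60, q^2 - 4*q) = q - 4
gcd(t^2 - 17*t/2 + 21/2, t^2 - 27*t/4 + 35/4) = 1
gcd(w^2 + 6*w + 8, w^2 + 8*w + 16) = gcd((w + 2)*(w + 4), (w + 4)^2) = w + 4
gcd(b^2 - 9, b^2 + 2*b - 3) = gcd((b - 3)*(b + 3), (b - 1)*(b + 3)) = b + 3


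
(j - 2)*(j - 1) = j^2 - 3*j + 2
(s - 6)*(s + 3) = s^2 - 3*s - 18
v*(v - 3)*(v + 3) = v^3 - 9*v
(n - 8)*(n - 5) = n^2 - 13*n + 40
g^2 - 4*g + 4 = (g - 2)^2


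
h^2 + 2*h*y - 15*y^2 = (h - 3*y)*(h + 5*y)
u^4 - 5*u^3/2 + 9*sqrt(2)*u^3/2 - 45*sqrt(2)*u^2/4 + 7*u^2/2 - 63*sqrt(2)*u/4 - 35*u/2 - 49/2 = (u - 7/2)*(u + 7*sqrt(2)/2)*(sqrt(2)*u/2 + 1)*(sqrt(2)*u + sqrt(2))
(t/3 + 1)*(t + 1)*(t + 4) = t^3/3 + 8*t^2/3 + 19*t/3 + 4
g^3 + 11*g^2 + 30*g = g*(g + 5)*(g + 6)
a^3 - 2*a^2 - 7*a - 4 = (a - 4)*(a + 1)^2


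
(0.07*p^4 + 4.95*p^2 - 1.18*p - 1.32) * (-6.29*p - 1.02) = -0.4403*p^5 - 0.0714*p^4 - 31.1355*p^3 + 2.3732*p^2 + 9.5064*p + 1.3464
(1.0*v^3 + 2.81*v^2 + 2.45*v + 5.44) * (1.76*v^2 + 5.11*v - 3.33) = 1.76*v^5 + 10.0556*v^4 + 15.3411*v^3 + 12.7366*v^2 + 19.6399*v - 18.1152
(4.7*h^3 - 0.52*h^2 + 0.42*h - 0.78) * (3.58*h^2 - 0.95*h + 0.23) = 16.826*h^5 - 6.3266*h^4 + 3.0786*h^3 - 3.311*h^2 + 0.8376*h - 0.1794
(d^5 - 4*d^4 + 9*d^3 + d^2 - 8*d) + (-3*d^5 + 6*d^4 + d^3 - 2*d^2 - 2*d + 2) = -2*d^5 + 2*d^4 + 10*d^3 - d^2 - 10*d + 2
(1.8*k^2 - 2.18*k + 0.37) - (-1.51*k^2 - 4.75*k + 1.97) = 3.31*k^2 + 2.57*k - 1.6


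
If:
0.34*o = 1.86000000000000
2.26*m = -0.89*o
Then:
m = -2.15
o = 5.47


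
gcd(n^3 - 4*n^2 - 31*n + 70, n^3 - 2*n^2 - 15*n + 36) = 1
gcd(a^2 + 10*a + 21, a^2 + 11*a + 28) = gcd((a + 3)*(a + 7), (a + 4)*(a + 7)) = a + 7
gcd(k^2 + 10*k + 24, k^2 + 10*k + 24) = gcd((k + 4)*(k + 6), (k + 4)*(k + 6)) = k^2 + 10*k + 24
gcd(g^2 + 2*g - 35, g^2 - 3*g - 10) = g - 5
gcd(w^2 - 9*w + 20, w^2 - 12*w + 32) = w - 4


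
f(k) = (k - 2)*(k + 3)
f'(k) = 2*k + 1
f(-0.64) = -6.23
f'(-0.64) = -0.28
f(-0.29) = -6.21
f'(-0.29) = 0.42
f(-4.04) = 6.28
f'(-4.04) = -7.08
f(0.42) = -5.40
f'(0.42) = 1.84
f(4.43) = 18.05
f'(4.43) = 9.86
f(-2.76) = -1.14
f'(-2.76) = -4.52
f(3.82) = 12.41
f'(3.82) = 8.64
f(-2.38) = -2.72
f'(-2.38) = -3.76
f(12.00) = 150.00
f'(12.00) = 25.00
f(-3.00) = 0.00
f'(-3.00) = -5.00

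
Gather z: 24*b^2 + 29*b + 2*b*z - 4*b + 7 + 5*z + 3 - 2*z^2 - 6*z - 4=24*b^2 + 25*b - 2*z^2 + z*(2*b - 1) + 6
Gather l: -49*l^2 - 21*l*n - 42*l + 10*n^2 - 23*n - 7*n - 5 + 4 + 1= -49*l^2 + l*(-21*n - 42) + 10*n^2 - 30*n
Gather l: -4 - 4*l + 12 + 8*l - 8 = 4*l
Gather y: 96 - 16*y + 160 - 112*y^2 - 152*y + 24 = -112*y^2 - 168*y + 280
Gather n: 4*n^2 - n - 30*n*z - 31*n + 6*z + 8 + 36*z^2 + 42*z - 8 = 4*n^2 + n*(-30*z - 32) + 36*z^2 + 48*z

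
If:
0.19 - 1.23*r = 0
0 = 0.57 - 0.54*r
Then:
No Solution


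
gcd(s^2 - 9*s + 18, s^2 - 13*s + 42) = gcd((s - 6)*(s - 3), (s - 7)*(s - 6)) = s - 6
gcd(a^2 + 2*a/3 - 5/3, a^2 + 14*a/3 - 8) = 1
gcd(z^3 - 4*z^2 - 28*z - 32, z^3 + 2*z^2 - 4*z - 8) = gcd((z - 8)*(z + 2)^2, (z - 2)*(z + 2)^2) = z^2 + 4*z + 4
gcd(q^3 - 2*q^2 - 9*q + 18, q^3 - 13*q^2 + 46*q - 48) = q^2 - 5*q + 6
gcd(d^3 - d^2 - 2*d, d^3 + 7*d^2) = d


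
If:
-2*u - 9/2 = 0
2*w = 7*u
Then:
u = -9/4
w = -63/8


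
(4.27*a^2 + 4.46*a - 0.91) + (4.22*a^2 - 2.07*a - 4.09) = 8.49*a^2 + 2.39*a - 5.0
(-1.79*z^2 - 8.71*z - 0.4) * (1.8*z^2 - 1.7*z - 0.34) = -3.222*z^4 - 12.635*z^3 + 14.6956*z^2 + 3.6414*z + 0.136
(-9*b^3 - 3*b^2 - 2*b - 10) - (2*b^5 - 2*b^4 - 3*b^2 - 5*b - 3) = -2*b^5 + 2*b^4 - 9*b^3 + 3*b - 7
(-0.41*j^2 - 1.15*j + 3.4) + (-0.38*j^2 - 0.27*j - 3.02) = -0.79*j^2 - 1.42*j + 0.38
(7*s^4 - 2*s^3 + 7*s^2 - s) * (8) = 56*s^4 - 16*s^3 + 56*s^2 - 8*s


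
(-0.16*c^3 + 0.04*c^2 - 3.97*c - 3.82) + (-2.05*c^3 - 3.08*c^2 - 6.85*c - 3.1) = -2.21*c^3 - 3.04*c^2 - 10.82*c - 6.92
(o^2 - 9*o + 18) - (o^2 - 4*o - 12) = 30 - 5*o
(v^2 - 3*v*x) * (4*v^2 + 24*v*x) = 4*v^4 + 12*v^3*x - 72*v^2*x^2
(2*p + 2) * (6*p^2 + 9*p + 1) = 12*p^3 + 30*p^2 + 20*p + 2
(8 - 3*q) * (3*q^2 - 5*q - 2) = -9*q^3 + 39*q^2 - 34*q - 16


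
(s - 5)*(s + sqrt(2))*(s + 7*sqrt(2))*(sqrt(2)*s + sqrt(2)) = sqrt(2)*s^4 - 4*sqrt(2)*s^3 + 16*s^3 - 64*s^2 + 9*sqrt(2)*s^2 - 80*s - 56*sqrt(2)*s - 70*sqrt(2)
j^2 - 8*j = j*(j - 8)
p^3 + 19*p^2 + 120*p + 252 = (p + 6)^2*(p + 7)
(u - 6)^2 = u^2 - 12*u + 36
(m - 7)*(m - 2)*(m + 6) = m^3 - 3*m^2 - 40*m + 84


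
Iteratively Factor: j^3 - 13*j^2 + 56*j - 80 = (j - 5)*(j^2 - 8*j + 16) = (j - 5)*(j - 4)*(j - 4)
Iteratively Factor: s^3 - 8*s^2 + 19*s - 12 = (s - 1)*(s^2 - 7*s + 12) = (s - 4)*(s - 1)*(s - 3)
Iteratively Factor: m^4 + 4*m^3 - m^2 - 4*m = (m - 1)*(m^3 + 5*m^2 + 4*m) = (m - 1)*(m + 1)*(m^2 + 4*m) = m*(m - 1)*(m + 1)*(m + 4)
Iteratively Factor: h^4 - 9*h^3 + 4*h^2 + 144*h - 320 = (h - 4)*(h^3 - 5*h^2 - 16*h + 80) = (h - 4)^2*(h^2 - h - 20) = (h - 4)^2*(h + 4)*(h - 5)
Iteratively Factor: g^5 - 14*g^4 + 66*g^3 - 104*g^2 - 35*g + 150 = (g + 1)*(g^4 - 15*g^3 + 81*g^2 - 185*g + 150) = (g - 5)*(g + 1)*(g^3 - 10*g^2 + 31*g - 30) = (g - 5)*(g - 3)*(g + 1)*(g^2 - 7*g + 10) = (g - 5)^2*(g - 3)*(g + 1)*(g - 2)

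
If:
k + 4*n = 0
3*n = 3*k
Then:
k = 0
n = 0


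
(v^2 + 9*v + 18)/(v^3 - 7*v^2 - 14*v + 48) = (v + 6)/(v^2 - 10*v + 16)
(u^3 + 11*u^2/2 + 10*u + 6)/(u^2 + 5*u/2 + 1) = (2*u^2 + 7*u + 6)/(2*u + 1)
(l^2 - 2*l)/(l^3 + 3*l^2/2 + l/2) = 2*(l - 2)/(2*l^2 + 3*l + 1)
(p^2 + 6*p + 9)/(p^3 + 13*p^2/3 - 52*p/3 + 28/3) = 3*(p^2 + 6*p + 9)/(3*p^3 + 13*p^2 - 52*p + 28)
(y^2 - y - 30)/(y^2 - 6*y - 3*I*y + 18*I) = (y + 5)/(y - 3*I)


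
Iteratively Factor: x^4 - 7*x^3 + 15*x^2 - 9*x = (x - 3)*(x^3 - 4*x^2 + 3*x) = x*(x - 3)*(x^2 - 4*x + 3) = x*(x - 3)^2*(x - 1)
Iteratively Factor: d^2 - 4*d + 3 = (d - 3)*(d - 1)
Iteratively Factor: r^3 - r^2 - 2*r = (r - 2)*(r^2 + r) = r*(r - 2)*(r + 1)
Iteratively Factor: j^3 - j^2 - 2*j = (j)*(j^2 - j - 2) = j*(j + 1)*(j - 2)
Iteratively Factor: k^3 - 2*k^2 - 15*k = (k - 5)*(k^2 + 3*k) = (k - 5)*(k + 3)*(k)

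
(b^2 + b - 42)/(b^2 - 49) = (b - 6)/(b - 7)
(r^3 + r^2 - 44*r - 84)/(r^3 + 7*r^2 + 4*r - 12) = (r - 7)/(r - 1)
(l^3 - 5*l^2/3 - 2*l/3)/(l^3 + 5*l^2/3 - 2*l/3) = (3*l^2 - 5*l - 2)/(3*l^2 + 5*l - 2)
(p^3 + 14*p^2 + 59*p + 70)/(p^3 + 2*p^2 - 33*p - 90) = (p^2 + 9*p + 14)/(p^2 - 3*p - 18)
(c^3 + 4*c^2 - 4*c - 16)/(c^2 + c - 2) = (c^2 + 2*c - 8)/(c - 1)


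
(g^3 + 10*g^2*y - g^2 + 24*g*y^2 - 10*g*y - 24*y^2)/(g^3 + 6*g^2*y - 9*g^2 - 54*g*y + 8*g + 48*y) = (g + 4*y)/(g - 8)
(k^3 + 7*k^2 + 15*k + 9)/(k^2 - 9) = (k^2 + 4*k + 3)/(k - 3)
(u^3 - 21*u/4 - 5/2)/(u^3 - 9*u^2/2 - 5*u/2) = (u^2 - u/2 - 5)/(u*(u - 5))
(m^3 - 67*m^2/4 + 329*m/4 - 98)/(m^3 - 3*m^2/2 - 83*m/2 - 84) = (4*m^2 - 35*m + 49)/(2*(2*m^2 + 13*m + 21))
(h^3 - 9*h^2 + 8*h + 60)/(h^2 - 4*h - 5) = (h^2 - 4*h - 12)/(h + 1)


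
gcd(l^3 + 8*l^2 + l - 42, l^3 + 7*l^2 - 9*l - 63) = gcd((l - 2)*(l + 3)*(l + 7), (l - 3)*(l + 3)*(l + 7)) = l^2 + 10*l + 21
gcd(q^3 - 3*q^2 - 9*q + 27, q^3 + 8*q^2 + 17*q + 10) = 1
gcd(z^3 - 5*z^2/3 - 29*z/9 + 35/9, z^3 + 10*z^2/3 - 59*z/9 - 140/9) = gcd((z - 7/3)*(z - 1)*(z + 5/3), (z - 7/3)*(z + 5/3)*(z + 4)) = z^2 - 2*z/3 - 35/9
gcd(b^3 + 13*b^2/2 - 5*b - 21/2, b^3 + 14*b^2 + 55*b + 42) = b^2 + 8*b + 7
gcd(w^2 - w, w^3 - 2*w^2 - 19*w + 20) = w - 1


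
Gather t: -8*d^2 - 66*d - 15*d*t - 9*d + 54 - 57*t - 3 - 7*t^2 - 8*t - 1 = -8*d^2 - 75*d - 7*t^2 + t*(-15*d - 65) + 50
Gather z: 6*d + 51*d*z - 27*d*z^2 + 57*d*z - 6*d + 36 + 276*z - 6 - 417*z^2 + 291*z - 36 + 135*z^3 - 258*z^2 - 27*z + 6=135*z^3 + z^2*(-27*d - 675) + z*(108*d + 540)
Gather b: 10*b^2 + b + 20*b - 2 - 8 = 10*b^2 + 21*b - 10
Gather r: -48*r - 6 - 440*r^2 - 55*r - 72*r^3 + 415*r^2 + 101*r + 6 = -72*r^3 - 25*r^2 - 2*r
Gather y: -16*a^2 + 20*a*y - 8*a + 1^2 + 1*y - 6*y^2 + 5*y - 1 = -16*a^2 - 8*a - 6*y^2 + y*(20*a + 6)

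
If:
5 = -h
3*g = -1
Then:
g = -1/3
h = -5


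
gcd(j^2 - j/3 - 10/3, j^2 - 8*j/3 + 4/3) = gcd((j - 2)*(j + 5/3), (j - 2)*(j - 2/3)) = j - 2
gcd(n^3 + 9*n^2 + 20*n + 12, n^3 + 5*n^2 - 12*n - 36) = n^2 + 8*n + 12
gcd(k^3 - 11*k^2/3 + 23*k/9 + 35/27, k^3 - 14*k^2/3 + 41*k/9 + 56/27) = k^2 - 2*k - 7/9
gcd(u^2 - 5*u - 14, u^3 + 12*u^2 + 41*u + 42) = u + 2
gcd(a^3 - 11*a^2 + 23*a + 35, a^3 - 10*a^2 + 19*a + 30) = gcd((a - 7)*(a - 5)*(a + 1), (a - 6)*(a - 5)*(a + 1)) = a^2 - 4*a - 5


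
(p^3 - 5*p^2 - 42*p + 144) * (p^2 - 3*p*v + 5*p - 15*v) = p^5 - 3*p^4*v - 67*p^3 + 201*p^2*v - 66*p^2 + 198*p*v + 720*p - 2160*v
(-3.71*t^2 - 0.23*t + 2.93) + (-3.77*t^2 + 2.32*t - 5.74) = -7.48*t^2 + 2.09*t - 2.81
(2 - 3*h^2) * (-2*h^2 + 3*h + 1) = 6*h^4 - 9*h^3 - 7*h^2 + 6*h + 2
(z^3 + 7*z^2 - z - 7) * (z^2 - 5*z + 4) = z^5 + 2*z^4 - 32*z^3 + 26*z^2 + 31*z - 28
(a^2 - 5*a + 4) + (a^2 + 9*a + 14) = 2*a^2 + 4*a + 18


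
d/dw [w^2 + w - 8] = 2*w + 1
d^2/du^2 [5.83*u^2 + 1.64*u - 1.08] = 11.6600000000000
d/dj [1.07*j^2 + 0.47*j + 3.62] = 2.14*j + 0.47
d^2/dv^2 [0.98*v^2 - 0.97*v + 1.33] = 1.96000000000000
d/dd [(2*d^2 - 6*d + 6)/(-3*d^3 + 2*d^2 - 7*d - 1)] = 2*(3*d^4 - 18*d^3 + 26*d^2 - 14*d + 24)/(9*d^6 - 12*d^5 + 46*d^4 - 22*d^3 + 45*d^2 + 14*d + 1)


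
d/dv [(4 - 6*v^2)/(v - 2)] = 2*(3*v^2 - 6*v*(v - 2) - 2)/(v - 2)^2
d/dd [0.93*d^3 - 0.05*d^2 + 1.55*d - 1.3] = 2.79*d^2 - 0.1*d + 1.55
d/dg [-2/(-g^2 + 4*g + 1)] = 4*(2 - g)/(-g^2 + 4*g + 1)^2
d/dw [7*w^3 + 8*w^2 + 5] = w*(21*w + 16)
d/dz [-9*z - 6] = -9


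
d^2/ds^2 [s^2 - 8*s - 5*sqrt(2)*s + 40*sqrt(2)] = 2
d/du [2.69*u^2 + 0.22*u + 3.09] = 5.38*u + 0.22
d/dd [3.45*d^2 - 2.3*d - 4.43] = 6.9*d - 2.3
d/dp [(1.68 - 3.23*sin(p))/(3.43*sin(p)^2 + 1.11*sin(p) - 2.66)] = (11.0789*sin(p)^2 - 11.5248*sin(p) + 6.727)*cos(p)/(11.7649*sin(p)^4 + 7.6146*sin(p)^3 - 17.0155*sin(p)^2 - 5.9052*sin(p) + 7.0756)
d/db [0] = 0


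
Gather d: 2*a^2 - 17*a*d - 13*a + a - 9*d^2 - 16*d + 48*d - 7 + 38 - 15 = 2*a^2 - 12*a - 9*d^2 + d*(32 - 17*a) + 16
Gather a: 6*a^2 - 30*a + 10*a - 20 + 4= 6*a^2 - 20*a - 16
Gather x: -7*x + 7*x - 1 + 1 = 0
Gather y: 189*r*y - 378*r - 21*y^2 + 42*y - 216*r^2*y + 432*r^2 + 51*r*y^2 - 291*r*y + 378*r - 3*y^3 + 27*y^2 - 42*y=432*r^2 - 3*y^3 + y^2*(51*r + 6) + y*(-216*r^2 - 102*r)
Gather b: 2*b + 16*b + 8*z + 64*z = 18*b + 72*z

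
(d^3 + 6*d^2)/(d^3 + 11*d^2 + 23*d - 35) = d^2*(d + 6)/(d^3 + 11*d^2 + 23*d - 35)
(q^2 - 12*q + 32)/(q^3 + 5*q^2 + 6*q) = (q^2 - 12*q + 32)/(q*(q^2 + 5*q + 6))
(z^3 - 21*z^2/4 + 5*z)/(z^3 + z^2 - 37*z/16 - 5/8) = 4*z*(z - 4)/(4*z^2 + 9*z + 2)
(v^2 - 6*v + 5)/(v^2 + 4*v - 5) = (v - 5)/(v + 5)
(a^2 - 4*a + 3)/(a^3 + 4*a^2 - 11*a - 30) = (a - 1)/(a^2 + 7*a + 10)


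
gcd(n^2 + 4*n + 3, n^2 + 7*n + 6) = n + 1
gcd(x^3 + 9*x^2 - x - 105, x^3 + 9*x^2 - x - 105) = x^3 + 9*x^2 - x - 105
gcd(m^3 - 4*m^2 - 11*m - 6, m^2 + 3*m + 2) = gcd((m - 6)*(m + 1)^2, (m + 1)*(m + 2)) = m + 1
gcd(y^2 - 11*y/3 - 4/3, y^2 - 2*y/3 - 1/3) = y + 1/3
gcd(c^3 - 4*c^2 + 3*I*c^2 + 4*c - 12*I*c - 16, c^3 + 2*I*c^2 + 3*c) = c - I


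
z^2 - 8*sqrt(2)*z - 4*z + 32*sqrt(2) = (z - 4)*(z - 8*sqrt(2))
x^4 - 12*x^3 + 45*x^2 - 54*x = x*(x - 6)*(x - 3)^2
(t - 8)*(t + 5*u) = t^2 + 5*t*u - 8*t - 40*u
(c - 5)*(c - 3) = c^2 - 8*c + 15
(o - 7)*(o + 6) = o^2 - o - 42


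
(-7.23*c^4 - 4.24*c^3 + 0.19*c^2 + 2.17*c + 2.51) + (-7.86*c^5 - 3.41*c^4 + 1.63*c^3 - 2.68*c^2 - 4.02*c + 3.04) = -7.86*c^5 - 10.64*c^4 - 2.61*c^3 - 2.49*c^2 - 1.85*c + 5.55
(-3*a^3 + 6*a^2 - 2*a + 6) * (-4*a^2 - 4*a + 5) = 12*a^5 - 12*a^4 - 31*a^3 + 14*a^2 - 34*a + 30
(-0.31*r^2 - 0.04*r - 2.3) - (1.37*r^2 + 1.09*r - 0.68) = -1.68*r^2 - 1.13*r - 1.62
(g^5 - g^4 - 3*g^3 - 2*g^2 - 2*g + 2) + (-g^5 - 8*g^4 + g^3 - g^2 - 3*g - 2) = -9*g^4 - 2*g^3 - 3*g^2 - 5*g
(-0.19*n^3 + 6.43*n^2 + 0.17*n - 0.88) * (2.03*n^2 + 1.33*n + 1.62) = -0.3857*n^5 + 12.8002*n^4 + 8.5892*n^3 + 8.8563*n^2 - 0.895*n - 1.4256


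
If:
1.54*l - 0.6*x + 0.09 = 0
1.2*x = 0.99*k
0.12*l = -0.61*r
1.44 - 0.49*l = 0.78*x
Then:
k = 1.83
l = 0.53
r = -0.10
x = 1.51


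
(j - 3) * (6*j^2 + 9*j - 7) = 6*j^3 - 9*j^2 - 34*j + 21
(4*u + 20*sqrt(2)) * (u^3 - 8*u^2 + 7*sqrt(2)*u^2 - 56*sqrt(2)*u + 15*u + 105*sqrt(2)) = 4*u^4 - 32*u^3 + 48*sqrt(2)*u^3 - 384*sqrt(2)*u^2 + 340*u^2 - 2240*u + 720*sqrt(2)*u + 4200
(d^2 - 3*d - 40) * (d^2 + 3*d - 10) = d^4 - 59*d^2 - 90*d + 400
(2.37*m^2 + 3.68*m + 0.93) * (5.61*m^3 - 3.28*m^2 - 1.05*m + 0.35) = 13.2957*m^5 + 12.8712*m^4 - 9.3416*m^3 - 6.0849*m^2 + 0.3115*m + 0.3255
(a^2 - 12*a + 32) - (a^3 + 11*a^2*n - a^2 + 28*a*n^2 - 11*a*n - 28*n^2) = -a^3 - 11*a^2*n + 2*a^2 - 28*a*n^2 + 11*a*n - 12*a + 28*n^2 + 32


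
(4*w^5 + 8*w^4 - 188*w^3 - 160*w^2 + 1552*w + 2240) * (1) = 4*w^5 + 8*w^4 - 188*w^3 - 160*w^2 + 1552*w + 2240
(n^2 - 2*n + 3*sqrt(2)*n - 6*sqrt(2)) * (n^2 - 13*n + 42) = n^4 - 15*n^3 + 3*sqrt(2)*n^3 - 45*sqrt(2)*n^2 + 68*n^2 - 84*n + 204*sqrt(2)*n - 252*sqrt(2)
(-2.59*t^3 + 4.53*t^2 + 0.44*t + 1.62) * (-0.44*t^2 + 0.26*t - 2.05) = 1.1396*t^5 - 2.6666*t^4 + 6.2937*t^3 - 9.8849*t^2 - 0.4808*t - 3.321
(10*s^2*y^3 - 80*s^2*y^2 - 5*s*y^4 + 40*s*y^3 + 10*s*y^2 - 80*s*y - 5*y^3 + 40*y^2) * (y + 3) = 10*s^2*y^4 - 50*s^2*y^3 - 240*s^2*y^2 - 5*s*y^5 + 25*s*y^4 + 130*s*y^3 - 50*s*y^2 - 240*s*y - 5*y^4 + 25*y^3 + 120*y^2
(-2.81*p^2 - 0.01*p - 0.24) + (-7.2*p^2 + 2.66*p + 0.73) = -10.01*p^2 + 2.65*p + 0.49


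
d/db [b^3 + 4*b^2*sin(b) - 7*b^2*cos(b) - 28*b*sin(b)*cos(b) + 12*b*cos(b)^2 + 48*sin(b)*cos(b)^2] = 7*b^2*sin(b) + 4*b^2*cos(b) + 3*b^2 + 8*b*sin(b) - 12*b*sin(2*b) - 14*b*cos(b) - 28*b*cos(2*b) - 14*sin(2*b) + 12*cos(b) + 6*cos(2*b) + 36*cos(3*b) + 6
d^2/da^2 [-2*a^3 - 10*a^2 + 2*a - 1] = -12*a - 20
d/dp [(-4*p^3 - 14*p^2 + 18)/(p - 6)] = 2*(-4*p^3 + 29*p^2 + 84*p - 9)/(p^2 - 12*p + 36)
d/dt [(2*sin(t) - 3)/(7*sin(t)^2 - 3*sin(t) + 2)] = (-14*sin(t)^2 + 42*sin(t) - 5)*cos(t)/(7*sin(t)^2 - 3*sin(t) + 2)^2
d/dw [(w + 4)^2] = 2*w + 8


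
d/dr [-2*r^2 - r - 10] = -4*r - 1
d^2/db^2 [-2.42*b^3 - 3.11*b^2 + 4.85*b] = -14.52*b - 6.22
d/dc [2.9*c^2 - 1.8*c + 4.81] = 5.8*c - 1.8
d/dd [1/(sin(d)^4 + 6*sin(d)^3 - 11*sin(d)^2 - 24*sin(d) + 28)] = 2*(-2*sin(d)^3 - 9*sin(d)^2 + 11*sin(d) + 12)*cos(d)/(sin(d)^4 + 6*sin(d)^3 - 11*sin(d)^2 - 24*sin(d) + 28)^2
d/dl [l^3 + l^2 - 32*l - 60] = 3*l^2 + 2*l - 32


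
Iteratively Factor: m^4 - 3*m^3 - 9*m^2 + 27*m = (m - 3)*(m^3 - 9*m) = m*(m - 3)*(m^2 - 9) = m*(m - 3)^2*(m + 3)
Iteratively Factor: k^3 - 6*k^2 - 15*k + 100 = (k + 4)*(k^2 - 10*k + 25) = (k - 5)*(k + 4)*(k - 5)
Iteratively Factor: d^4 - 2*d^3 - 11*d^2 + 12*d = (d - 1)*(d^3 - d^2 - 12*d) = (d - 1)*(d + 3)*(d^2 - 4*d) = (d - 4)*(d - 1)*(d + 3)*(d)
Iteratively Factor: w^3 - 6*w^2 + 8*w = (w - 4)*(w^2 - 2*w) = w*(w - 4)*(w - 2)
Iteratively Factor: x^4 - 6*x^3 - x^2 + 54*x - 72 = (x - 2)*(x^3 - 4*x^2 - 9*x + 36) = (x - 4)*(x - 2)*(x^2 - 9) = (x - 4)*(x - 3)*(x - 2)*(x + 3)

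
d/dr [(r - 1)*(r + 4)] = 2*r + 3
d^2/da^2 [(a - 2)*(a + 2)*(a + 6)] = 6*a + 12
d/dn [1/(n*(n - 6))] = 2*(3 - n)/(n^2*(n^2 - 12*n + 36))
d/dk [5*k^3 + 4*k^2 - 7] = k*(15*k + 8)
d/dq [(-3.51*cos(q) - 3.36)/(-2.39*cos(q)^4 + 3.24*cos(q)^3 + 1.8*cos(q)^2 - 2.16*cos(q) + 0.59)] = (25.1667*cos(q)^4 + 9.3768*cos(q)^3 - 38.9772*cos(q)^2 - 12.096*cos(q) + 9.3285)*sin(q)/(5.7121*cos(q)^8 - 15.4872*cos(q)^7 + 1.8936*cos(q)^6 + 21.9888*cos(q)^5 - 13.577*cos(q)^4 - 3.9528*cos(q)^3 + 6.7896*cos(q)^2 - 2.5488*cos(q) + 0.3481)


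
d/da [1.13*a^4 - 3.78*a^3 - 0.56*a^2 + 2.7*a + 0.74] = 4.52*a^3 - 11.34*a^2 - 1.12*a + 2.7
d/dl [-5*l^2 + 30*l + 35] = 30 - 10*l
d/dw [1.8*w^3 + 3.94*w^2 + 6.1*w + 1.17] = 5.4*w^2 + 7.88*w + 6.1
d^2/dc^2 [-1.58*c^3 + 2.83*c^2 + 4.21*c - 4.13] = 5.66 - 9.48*c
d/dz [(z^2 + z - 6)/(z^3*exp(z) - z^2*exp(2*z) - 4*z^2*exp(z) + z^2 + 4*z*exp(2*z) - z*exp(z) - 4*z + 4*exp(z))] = ((2*z + 1)*(z^3*exp(z) - z^2*exp(2*z) - 4*z^2*exp(z) + z^2 + 4*z*exp(2*z) - z*exp(z) - 4*z + 4*exp(z)) - (z^2 + z - 6)*(z^3*exp(z) - 2*z^2*exp(2*z) - z^2*exp(z) + 6*z*exp(2*z) - 9*z*exp(z) + 2*z + 4*exp(2*z) + 3*exp(z) - 4))/(z^3*exp(z) - z^2*exp(2*z) - 4*z^2*exp(z) + z^2 + 4*z*exp(2*z) - z*exp(z) - 4*z + 4*exp(z))^2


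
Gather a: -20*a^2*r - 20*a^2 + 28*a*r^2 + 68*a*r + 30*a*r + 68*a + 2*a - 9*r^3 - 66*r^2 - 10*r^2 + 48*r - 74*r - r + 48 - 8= a^2*(-20*r - 20) + a*(28*r^2 + 98*r + 70) - 9*r^3 - 76*r^2 - 27*r + 40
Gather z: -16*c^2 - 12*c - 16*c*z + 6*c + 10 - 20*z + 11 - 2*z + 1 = -16*c^2 - 6*c + z*(-16*c - 22) + 22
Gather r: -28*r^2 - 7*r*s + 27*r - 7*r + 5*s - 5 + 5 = -28*r^2 + r*(20 - 7*s) + 5*s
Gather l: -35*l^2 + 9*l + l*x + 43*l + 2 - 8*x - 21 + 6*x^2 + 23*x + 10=-35*l^2 + l*(x + 52) + 6*x^2 + 15*x - 9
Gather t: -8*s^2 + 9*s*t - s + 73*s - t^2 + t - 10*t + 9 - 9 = -8*s^2 + 72*s - t^2 + t*(9*s - 9)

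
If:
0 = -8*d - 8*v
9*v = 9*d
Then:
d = 0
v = 0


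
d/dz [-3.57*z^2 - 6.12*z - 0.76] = -7.14*z - 6.12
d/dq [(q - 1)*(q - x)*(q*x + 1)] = x*(q - 1)*(q - x) + (q - 1)*(q*x + 1) + (q - x)*(q*x + 1)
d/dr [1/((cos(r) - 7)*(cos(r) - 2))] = (2*cos(r) - 9)*sin(r)/((cos(r) - 7)^2*(cos(r) - 2)^2)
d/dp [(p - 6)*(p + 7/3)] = 2*p - 11/3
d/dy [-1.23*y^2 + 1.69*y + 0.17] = 1.69 - 2.46*y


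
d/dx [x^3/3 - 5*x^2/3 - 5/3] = x*(3*x - 10)/3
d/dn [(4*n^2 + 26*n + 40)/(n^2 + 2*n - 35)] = 18*(-n^2 - 20*n - 55)/(n^4 + 4*n^3 - 66*n^2 - 140*n + 1225)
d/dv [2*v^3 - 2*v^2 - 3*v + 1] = 6*v^2 - 4*v - 3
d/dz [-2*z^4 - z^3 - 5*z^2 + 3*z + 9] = -8*z^3 - 3*z^2 - 10*z + 3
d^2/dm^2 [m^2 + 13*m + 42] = 2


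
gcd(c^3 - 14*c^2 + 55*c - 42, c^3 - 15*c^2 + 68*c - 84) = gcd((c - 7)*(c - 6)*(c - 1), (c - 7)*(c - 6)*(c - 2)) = c^2 - 13*c + 42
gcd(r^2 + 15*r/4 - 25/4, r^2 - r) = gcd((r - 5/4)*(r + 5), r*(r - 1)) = 1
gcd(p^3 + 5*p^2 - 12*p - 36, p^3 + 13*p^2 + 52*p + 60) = p^2 + 8*p + 12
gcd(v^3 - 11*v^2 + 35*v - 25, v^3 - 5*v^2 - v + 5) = v^2 - 6*v + 5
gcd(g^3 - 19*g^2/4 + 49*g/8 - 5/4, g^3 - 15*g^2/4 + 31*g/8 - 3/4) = g^2 - 9*g/4 + 1/2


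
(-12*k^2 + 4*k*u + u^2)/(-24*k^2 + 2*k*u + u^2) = (-2*k + u)/(-4*k + u)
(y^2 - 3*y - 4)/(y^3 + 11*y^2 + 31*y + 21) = (y - 4)/(y^2 + 10*y + 21)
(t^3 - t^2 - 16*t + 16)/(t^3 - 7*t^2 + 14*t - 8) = (t + 4)/(t - 2)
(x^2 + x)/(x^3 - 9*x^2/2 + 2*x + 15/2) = 2*x/(2*x^2 - 11*x + 15)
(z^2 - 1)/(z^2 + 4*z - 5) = (z + 1)/(z + 5)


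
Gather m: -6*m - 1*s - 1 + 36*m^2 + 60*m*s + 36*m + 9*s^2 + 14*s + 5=36*m^2 + m*(60*s + 30) + 9*s^2 + 13*s + 4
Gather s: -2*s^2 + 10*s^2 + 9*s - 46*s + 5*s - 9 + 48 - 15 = 8*s^2 - 32*s + 24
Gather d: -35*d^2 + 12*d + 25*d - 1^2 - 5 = -35*d^2 + 37*d - 6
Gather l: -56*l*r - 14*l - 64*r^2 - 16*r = l*(-56*r - 14) - 64*r^2 - 16*r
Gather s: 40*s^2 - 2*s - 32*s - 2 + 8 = 40*s^2 - 34*s + 6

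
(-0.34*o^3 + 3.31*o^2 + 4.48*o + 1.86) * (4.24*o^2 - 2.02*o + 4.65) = -1.4416*o^5 + 14.7212*o^4 + 10.728*o^3 + 14.2283*o^2 + 17.0748*o + 8.649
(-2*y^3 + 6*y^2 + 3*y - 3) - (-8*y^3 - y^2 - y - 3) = 6*y^3 + 7*y^2 + 4*y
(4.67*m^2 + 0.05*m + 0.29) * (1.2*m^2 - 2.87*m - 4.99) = 5.604*m^4 - 13.3429*m^3 - 23.0988*m^2 - 1.0818*m - 1.4471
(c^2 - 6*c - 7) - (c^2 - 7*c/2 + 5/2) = -5*c/2 - 19/2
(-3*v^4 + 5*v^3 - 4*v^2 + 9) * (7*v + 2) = -21*v^5 + 29*v^4 - 18*v^3 - 8*v^2 + 63*v + 18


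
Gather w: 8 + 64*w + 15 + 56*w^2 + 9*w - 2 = 56*w^2 + 73*w + 21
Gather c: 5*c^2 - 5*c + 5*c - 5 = 5*c^2 - 5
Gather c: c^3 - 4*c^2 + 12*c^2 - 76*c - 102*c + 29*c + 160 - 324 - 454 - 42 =c^3 + 8*c^2 - 149*c - 660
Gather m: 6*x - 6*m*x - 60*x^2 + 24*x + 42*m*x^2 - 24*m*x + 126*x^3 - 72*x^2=m*(42*x^2 - 30*x) + 126*x^3 - 132*x^2 + 30*x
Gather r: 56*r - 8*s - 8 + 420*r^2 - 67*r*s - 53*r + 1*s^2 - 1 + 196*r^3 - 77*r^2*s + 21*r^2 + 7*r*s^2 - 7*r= 196*r^3 + r^2*(441 - 77*s) + r*(7*s^2 - 67*s - 4) + s^2 - 8*s - 9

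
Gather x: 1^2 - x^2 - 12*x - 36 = -x^2 - 12*x - 35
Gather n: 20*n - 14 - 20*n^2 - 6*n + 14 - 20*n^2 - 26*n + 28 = -40*n^2 - 12*n + 28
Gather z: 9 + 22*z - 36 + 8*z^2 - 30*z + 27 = 8*z^2 - 8*z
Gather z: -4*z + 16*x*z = z*(16*x - 4)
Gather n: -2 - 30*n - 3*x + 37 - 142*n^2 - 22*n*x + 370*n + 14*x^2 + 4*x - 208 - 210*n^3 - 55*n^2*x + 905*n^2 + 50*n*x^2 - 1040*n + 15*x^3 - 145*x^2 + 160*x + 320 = -210*n^3 + n^2*(763 - 55*x) + n*(50*x^2 - 22*x - 700) + 15*x^3 - 131*x^2 + 161*x + 147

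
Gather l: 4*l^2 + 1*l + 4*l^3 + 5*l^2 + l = 4*l^3 + 9*l^2 + 2*l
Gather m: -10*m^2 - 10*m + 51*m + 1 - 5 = -10*m^2 + 41*m - 4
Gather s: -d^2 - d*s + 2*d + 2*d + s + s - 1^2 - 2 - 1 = -d^2 + 4*d + s*(2 - d) - 4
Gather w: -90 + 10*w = 10*w - 90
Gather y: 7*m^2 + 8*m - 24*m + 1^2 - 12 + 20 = 7*m^2 - 16*m + 9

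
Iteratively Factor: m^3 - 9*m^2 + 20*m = (m)*(m^2 - 9*m + 20) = m*(m - 4)*(m - 5)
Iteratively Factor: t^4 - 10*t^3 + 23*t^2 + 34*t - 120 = (t - 3)*(t^3 - 7*t^2 + 2*t + 40) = (t - 3)*(t + 2)*(t^2 - 9*t + 20) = (t - 5)*(t - 3)*(t + 2)*(t - 4)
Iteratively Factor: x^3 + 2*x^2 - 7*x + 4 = (x - 1)*(x^2 + 3*x - 4) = (x - 1)*(x + 4)*(x - 1)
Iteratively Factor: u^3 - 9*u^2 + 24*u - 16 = (u - 1)*(u^2 - 8*u + 16) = (u - 4)*(u - 1)*(u - 4)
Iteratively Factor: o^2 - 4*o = (o)*(o - 4)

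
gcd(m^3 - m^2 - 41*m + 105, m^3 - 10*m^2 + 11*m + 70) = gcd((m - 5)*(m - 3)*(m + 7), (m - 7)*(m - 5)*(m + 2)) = m - 5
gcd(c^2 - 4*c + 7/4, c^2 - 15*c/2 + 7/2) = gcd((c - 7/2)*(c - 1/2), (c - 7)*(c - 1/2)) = c - 1/2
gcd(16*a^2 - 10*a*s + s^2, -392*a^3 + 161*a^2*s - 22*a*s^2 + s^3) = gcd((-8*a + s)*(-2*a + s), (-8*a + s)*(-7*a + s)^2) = -8*a + s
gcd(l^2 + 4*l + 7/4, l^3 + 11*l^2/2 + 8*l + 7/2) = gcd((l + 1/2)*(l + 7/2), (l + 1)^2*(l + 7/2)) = l + 7/2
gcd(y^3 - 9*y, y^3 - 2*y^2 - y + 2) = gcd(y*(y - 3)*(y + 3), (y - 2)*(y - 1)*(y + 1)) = 1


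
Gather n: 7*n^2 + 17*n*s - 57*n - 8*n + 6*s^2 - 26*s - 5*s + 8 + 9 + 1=7*n^2 + n*(17*s - 65) + 6*s^2 - 31*s + 18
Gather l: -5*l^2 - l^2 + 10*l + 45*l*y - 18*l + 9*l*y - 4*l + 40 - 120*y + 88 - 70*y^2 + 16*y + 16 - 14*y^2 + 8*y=-6*l^2 + l*(54*y - 12) - 84*y^2 - 96*y + 144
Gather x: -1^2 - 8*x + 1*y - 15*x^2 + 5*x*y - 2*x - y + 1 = -15*x^2 + x*(5*y - 10)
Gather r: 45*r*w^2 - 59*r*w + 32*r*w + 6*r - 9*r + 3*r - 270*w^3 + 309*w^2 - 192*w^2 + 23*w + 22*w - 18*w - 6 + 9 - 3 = r*(45*w^2 - 27*w) - 270*w^3 + 117*w^2 + 27*w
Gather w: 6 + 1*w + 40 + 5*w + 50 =6*w + 96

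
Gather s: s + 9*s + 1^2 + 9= 10*s + 10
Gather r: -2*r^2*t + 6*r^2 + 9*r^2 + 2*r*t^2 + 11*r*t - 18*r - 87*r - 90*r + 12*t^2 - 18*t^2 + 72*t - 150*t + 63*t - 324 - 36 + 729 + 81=r^2*(15 - 2*t) + r*(2*t^2 + 11*t - 195) - 6*t^2 - 15*t + 450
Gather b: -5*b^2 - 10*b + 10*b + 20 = 20 - 5*b^2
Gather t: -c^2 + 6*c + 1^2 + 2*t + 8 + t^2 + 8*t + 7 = -c^2 + 6*c + t^2 + 10*t + 16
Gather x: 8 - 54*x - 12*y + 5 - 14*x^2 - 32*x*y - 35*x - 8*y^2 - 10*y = -14*x^2 + x*(-32*y - 89) - 8*y^2 - 22*y + 13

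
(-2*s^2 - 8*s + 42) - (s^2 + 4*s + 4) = -3*s^2 - 12*s + 38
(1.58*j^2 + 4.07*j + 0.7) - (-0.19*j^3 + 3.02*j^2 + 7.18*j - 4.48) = 0.19*j^3 - 1.44*j^2 - 3.11*j + 5.18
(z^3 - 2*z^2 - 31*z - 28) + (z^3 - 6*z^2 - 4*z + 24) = 2*z^3 - 8*z^2 - 35*z - 4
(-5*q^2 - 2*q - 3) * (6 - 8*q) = 40*q^3 - 14*q^2 + 12*q - 18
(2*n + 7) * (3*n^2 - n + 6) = 6*n^3 + 19*n^2 + 5*n + 42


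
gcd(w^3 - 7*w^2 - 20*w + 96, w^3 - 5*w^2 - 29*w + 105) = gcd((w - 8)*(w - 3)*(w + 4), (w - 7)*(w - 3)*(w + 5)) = w - 3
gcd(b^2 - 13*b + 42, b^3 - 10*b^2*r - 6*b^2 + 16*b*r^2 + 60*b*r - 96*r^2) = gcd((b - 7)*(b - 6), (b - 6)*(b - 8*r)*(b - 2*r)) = b - 6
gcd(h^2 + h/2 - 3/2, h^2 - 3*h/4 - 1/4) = h - 1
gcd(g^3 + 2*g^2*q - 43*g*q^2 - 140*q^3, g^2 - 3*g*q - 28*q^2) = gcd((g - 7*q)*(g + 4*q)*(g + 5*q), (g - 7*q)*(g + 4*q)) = -g^2 + 3*g*q + 28*q^2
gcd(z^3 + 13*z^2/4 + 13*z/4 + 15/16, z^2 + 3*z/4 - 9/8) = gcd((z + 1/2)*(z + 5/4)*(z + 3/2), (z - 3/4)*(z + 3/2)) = z + 3/2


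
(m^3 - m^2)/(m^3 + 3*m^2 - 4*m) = m/(m + 4)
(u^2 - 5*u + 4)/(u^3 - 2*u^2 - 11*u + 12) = 1/(u + 3)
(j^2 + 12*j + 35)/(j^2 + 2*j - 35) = (j + 5)/(j - 5)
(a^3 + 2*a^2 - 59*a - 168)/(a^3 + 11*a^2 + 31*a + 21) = (a - 8)/(a + 1)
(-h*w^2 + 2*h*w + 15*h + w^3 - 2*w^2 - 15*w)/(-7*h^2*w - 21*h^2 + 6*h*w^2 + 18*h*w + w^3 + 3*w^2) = (w - 5)/(7*h + w)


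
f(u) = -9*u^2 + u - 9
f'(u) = 1 - 18*u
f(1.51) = -28.01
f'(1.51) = -26.18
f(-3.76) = -140.00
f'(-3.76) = 68.68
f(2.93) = -83.33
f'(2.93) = -51.74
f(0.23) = -9.25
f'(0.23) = -3.14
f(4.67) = -200.61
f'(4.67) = -83.06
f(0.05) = -8.97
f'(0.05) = 0.10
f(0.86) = -14.80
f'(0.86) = -14.48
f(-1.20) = -23.16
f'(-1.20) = 22.60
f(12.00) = -1293.00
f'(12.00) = -215.00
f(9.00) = -729.00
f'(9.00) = -161.00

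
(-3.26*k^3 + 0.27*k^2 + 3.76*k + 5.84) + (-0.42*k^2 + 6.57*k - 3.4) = -3.26*k^3 - 0.15*k^2 + 10.33*k + 2.44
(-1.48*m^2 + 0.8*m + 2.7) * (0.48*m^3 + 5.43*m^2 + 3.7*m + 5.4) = -0.7104*m^5 - 7.6524*m^4 + 0.164000000000001*m^3 + 9.629*m^2 + 14.31*m + 14.58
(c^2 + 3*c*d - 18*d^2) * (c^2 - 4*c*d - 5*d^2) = c^4 - c^3*d - 35*c^2*d^2 + 57*c*d^3 + 90*d^4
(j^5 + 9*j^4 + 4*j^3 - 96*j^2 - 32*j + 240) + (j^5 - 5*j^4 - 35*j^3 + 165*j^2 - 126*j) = 2*j^5 + 4*j^4 - 31*j^3 + 69*j^2 - 158*j + 240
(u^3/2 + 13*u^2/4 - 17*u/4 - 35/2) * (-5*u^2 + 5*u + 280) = -5*u^5/2 - 55*u^4/4 + 355*u^3/2 + 3905*u^2/4 - 2555*u/2 - 4900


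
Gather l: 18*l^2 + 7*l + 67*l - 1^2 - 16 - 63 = 18*l^2 + 74*l - 80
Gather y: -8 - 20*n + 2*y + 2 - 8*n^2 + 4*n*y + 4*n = -8*n^2 - 16*n + y*(4*n + 2) - 6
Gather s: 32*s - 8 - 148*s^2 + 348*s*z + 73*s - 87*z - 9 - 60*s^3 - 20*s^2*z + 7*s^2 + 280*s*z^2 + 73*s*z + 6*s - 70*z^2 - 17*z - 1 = -60*s^3 + s^2*(-20*z - 141) + s*(280*z^2 + 421*z + 111) - 70*z^2 - 104*z - 18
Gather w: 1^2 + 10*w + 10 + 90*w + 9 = 100*w + 20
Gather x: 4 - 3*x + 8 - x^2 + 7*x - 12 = -x^2 + 4*x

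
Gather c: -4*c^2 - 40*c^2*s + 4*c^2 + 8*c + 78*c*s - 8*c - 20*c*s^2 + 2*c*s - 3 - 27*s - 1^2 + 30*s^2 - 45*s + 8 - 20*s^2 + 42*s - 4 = -40*c^2*s + c*(-20*s^2 + 80*s) + 10*s^2 - 30*s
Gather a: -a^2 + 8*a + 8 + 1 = -a^2 + 8*a + 9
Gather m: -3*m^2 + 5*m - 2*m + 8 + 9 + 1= -3*m^2 + 3*m + 18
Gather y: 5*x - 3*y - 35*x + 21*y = -30*x + 18*y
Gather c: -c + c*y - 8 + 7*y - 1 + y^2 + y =c*(y - 1) + y^2 + 8*y - 9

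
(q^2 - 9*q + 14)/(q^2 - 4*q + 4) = (q - 7)/(q - 2)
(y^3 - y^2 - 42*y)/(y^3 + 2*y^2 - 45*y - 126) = y/(y + 3)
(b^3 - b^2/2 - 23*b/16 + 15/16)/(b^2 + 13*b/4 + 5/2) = (4*b^2 - 7*b + 3)/(4*(b + 2))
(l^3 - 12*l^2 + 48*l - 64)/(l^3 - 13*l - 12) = (l^2 - 8*l + 16)/(l^2 + 4*l + 3)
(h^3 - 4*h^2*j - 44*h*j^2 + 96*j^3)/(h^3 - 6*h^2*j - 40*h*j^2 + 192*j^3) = (h - 2*j)/(h - 4*j)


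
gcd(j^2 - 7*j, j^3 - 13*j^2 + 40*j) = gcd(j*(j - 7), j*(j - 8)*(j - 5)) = j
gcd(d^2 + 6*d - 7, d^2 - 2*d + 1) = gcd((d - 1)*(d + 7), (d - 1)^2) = d - 1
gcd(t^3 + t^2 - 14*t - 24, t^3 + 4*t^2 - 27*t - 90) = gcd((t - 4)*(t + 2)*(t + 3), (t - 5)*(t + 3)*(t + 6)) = t + 3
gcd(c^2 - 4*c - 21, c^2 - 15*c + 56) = c - 7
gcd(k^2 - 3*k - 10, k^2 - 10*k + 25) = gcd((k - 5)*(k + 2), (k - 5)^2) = k - 5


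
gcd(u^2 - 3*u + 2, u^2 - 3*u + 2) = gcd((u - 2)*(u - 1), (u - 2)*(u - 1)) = u^2 - 3*u + 2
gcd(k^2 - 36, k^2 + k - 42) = k - 6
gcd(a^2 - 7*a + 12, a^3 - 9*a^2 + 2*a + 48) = a - 3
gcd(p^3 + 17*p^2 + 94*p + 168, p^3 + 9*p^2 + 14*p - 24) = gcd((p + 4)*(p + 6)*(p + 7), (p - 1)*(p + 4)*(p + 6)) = p^2 + 10*p + 24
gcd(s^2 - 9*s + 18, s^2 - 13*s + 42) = s - 6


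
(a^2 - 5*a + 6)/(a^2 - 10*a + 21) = (a - 2)/(a - 7)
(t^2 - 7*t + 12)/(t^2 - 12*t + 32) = (t - 3)/(t - 8)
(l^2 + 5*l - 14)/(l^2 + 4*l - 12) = (l + 7)/(l + 6)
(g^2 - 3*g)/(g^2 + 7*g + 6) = g*(g - 3)/(g^2 + 7*g + 6)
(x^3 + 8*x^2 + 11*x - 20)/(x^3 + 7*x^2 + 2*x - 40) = (x - 1)/(x - 2)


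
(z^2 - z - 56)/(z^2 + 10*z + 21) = (z - 8)/(z + 3)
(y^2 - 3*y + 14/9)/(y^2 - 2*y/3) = (y - 7/3)/y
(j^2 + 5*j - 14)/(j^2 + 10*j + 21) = (j - 2)/(j + 3)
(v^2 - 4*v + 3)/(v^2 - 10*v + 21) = (v - 1)/(v - 7)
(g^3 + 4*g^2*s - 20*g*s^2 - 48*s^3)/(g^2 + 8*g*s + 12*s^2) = g - 4*s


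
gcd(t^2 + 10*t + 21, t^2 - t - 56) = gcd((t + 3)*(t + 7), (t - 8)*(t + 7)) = t + 7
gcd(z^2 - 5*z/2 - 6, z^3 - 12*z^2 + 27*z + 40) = 1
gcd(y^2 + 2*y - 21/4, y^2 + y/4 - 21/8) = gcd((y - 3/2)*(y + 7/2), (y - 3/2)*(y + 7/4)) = y - 3/2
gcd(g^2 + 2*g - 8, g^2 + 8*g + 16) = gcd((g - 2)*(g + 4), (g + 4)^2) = g + 4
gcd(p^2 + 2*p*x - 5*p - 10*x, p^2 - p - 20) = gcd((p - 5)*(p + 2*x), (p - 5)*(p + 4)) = p - 5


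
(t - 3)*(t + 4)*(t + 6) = t^3 + 7*t^2 - 6*t - 72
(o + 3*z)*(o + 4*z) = o^2 + 7*o*z + 12*z^2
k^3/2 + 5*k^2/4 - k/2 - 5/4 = (k/2 + 1/2)*(k - 1)*(k + 5/2)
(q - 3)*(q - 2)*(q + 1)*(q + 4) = q^4 - 15*q^2 + 10*q + 24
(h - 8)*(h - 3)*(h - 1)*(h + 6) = h^4 - 6*h^3 - 37*h^2 + 186*h - 144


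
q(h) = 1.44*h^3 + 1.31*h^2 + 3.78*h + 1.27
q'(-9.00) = 330.12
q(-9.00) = -976.40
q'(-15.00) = 936.48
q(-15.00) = -4620.68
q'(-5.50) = 120.05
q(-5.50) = -219.47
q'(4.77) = 114.57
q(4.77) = 205.39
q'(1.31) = 14.63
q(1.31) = 11.71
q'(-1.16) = 6.55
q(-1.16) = -3.60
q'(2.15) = 29.38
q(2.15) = 29.76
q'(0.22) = 4.57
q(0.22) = 2.18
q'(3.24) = 57.62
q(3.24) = 76.25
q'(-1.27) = 7.42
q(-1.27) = -4.37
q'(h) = 4.32*h^2 + 2.62*h + 3.78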